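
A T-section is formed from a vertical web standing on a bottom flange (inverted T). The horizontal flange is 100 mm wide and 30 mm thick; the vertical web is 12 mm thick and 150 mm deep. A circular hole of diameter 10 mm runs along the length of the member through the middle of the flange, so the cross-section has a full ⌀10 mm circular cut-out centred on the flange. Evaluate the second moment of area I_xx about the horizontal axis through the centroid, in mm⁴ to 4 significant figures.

Treat the section as a set of non-overlapping primitives; coordinates are from the bounding-box lower-left.
Flange: 100 × 30, A = 3 000 mm², y = 15 mm, Ī = 225 000 mm⁴.
Web: 12 × 150, A = 1 800 mm², y = 105 mm, Ī = 3 375 000 mm⁴.
Hole (subtracted): ⌀10, A = 78.5398 mm², y = 15 mm, Ī = 490.874 mm⁴.
Centroid: ȳ = ΣA·y / ΣA = 49.3114 mm.
Transfer each piece to the horizontal axis through the centroid using Ī + A·d² with d = y − 49.3114:
  flange: d = -34.3114 mm → contributes +3 756 820 mm⁴
  web: d = 55.6886 mm → contributes +8 957 192 mm⁴
  hole: d = -34.3114 mm → contributes −92953.7 mm⁴
Total I = 12 621 059 mm⁴.

I_xx ≈ 1.262 × 10⁷ mm⁴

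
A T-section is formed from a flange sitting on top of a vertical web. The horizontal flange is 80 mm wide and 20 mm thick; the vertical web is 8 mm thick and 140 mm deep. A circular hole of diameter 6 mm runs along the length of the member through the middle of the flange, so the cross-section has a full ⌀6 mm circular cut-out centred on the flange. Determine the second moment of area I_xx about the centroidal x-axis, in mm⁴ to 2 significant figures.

Decompose the section into non-overlapping parts with the origin at the bottom-left of its bounding rectangle.
Flange: 80 × 20, A = 1 600 mm², y = 150 mm, Ī = 53 333 mm⁴.
Web: 8 × 140, A = 1 120 mm², y = 70 mm, Ī = 1 829 333 mm⁴.
Hole (subtracted): ⌀6, A = 28.27 mm², y = 150 mm, Ī = 63.62 mm⁴.
Centroid: ȳ = ΣA·y / ΣA = 116.7 mm.
Transfer each piece to the centroidal x-axis using Ī + A·d² with d = y − 116.7:
  flange: d = 33.29 mm → contributes +1 826 193 mm⁴
  web: d = -46.71 mm → contributes +4 273 270 mm⁴
  hole: d = 33.29 mm → contributes −31 393 mm⁴
Total I = 6 068 070 mm⁴.

I_xx ≈ 6.1 × 10⁶ mm⁴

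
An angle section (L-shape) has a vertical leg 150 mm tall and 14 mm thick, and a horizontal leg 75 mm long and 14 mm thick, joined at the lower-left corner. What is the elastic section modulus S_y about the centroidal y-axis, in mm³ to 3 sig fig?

Decompose the section into non-overlapping parts with the origin at the bottom-left of its bounding rectangle.
Vertical leg: 14 × 150, A = 2 100 mm², x = 7 mm, Ī = 34 300 mm⁴.
Horizontal leg (remainder): 61 × 14, A = 854 mm², x = 44.5 mm, Ī = 264 811 mm⁴.
Centroid: x̄ = ΣA·x / ΣA = 17.841 mm.
Transfer each piece to the centroidal y-axis using Ī + A·d² with d = x − 17.841:
  vertical leg: d = -10.841 mm → contributes +281 118 mm⁴
  horizontal leg (remainder): d = 26.659 mm → contributes +871 740 mm⁴
Total I = 1 152 858 mm⁴.
Extreme fibre distance c = 57.159 mm; S = I/c = 20 169 mm³.

S_y ≈ 2.02 × 10⁴ mm³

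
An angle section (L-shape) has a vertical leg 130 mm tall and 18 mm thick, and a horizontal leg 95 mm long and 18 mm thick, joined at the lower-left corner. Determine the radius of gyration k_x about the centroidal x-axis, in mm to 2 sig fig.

Break the section into simple shapes (no overlaps), measuring from the bottom-left corner of the bounding box.
Vertical leg: 18 × 130, A = 2 340 mm², y = 65 mm, Ī = 3 295 500 mm⁴.
Horizontal leg (remainder): 77 × 18, A = 1 386 mm², y = 9 mm, Ī = 37 422 mm⁴.
Centroid: ȳ = ΣA·y / ΣA = 44.17 mm.
Transfer each piece to the centroidal x-axis using Ī + A·d² with d = y − 44.17:
  vertical leg: d = 20.83 mm → contributes +4 310 890 mm⁴
  horizontal leg (remainder): d = -35.17 mm → contributes +1 751 716 mm⁴
Total I = 6 062 605 mm⁴.
Radius of gyration: k = √(I/A) = √(6 062 605 / 3 726) = 40.34 mm.

k_x ≈ 40 mm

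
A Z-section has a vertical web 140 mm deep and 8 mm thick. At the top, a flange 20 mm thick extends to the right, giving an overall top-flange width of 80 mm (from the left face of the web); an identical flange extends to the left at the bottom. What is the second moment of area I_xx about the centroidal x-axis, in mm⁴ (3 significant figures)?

I_xx ≈ 1.23 × 10⁷ mm⁴

Break the section into simple shapes (no overlaps), measuring from the bottom-left corner of the bounding box.
Web: 8 × 140, A = 1 120 mm², y = 70 mm, Ī = 1 829 333 mm⁴.
Top flange (beyond web): 72 × 20, A = 1 440 mm², y = 130 mm, Ī = 48 000 mm⁴.
Bottom flange (beyond web): 72 × 20, A = 1 440 mm², y = 10 mm, Ī = 48 000 mm⁴.
Centroid: ȳ = ΣA·y / ΣA = 70 mm.
Transfer each piece to the centroidal x-axis using Ī + A·d² with d = y − 70:
  web: d = 0 mm → contributes +1 829 333 mm⁴
  top flange (beyond web): d = 60 mm → contributes +5 232 000 mm⁴
  bottom flange (beyond web): d = -60 mm → contributes +5 232 000 mm⁴
Total I = 12 293 333 mm⁴.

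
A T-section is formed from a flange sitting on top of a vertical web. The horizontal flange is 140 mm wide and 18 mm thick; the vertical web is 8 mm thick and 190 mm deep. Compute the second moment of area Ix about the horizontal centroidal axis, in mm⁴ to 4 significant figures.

Treat the section as a set of non-overlapping primitives; coordinates are from the bounding-box lower-left.
Flange: 140 × 18, A = 2 520 mm², y = 199 mm, Ī = 68 040 mm⁴.
Web: 8 × 190, A = 1 520 mm², y = 95 mm, Ī = 4 572 667 mm⁴.
Centroid: ȳ = ΣA·y / ΣA = 159.871 mm.
Transfer each piece to the horizontal centroidal axis using Ī + A·d² with d = y − 159.871:
  flange: d = 39.1287 mm → contributes +3 926 302 mm⁴
  web: d = -64.8713 mm → contributes +10 969 258 mm⁴
Total I = 14 895 560 mm⁴.

Ix ≈ 1.490 × 10⁷ mm⁴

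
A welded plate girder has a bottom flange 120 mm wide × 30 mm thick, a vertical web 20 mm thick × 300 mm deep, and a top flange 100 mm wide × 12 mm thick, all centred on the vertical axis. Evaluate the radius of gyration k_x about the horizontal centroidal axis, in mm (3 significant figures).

k_x ≈ 121 mm

Break the section into simple shapes (no overlaps), measuring from the bottom-left corner of the bounding box.
Bottom plate: 120 × 30, A = 3 600 mm², y = 15 mm, Ī = 270 000 mm⁴.
Web plate: 20 × 300, A = 6 000 mm², y = 180 mm, Ī = 45 000 000 mm⁴.
Top plate: 100 × 12, A = 1 200 mm², y = 336 mm, Ī = 14 400 mm⁴.
Centroid: ȳ = ΣA·y / ΣA = 142.33 mm.
Transfer each piece to the horizontal centroidal axis using Ī + A·d² with d = y − 142.33:
  bottom plate: d = -127.33 mm → contributes +58 639 600 mm⁴
  web plate: d = 37.667 mm → contributes +53 512 667 mm⁴
  top plate: d = 193.67 mm → contributes +45 022 533 mm⁴
Total I = 157 174 800 mm⁴.
Radius of gyration: k = √(I/A) = √(157 174 800 / 10 800) = 120.64 mm.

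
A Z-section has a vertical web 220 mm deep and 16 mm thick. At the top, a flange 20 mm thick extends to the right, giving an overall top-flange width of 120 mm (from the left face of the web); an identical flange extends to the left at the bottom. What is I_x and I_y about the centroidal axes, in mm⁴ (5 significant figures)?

Break the section into simple shapes (no overlaps), measuring from the bottom-left corner of the bounding box.
Web: 16 × 220, A = 3 520 mm², y = 110 mm, Ī = 14 197 333 mm⁴.
Top flange (beyond web): 104 × 20, A = 2 080 mm², y = 210 mm, Ī = 69333.33 mm⁴.
Bottom flange (beyond web): 104 × 20, A = 2 080 mm², y = 10 mm, Ī = 69333.33 mm⁴.
Centroid: ȳ = ΣA·y / ΣA = 110 mm.
Transfer each piece to the centroidal x-axis using Ī + A·d² with d = y − 110:
  web: d = 0 mm → contributes +14 197 333 mm⁴
  top flange (beyond web): d = 100 mm → contributes +20 869 333 mm⁴
  bottom flange (beyond web): d = -100 mm → contributes +20 869 333 mm⁴
Total I = 55 936 000 mm⁴.
For the y-axis: x̄ = 112 mm.
Repeating about the centroidal y-axis gives I_y = 18 800 640 mm⁴.

I_x ≈ 5.5936 × 10⁷ mm⁴, I_y ≈ 1.8801 × 10⁷ mm⁴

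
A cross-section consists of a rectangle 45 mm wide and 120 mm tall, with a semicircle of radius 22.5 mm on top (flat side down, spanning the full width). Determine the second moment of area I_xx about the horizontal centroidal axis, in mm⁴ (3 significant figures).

I_xx ≈ 9.86 × 10⁶ mm⁴

Break the section into simple shapes (no overlaps), measuring from the bottom-left corner of the bounding box.
Rectangular body: 45 × 120, A = 5 400 mm², y = 60 mm, Ī = 6 480 000 mm⁴.
Semicircular cap: semicircle r = 22.5, A = 795.22 mm², y = 129.55 mm, Ī = 28 130 mm⁴.
Centroid: ȳ = ΣA·y / ΣA = 68.927 mm.
Transfer each piece to the horizontal centroidal axis using Ī + A·d² with d = y − 68.927:
  rectangular body: d = -8.9273 mm → contributes +6 910 364 mm⁴
  semicircular cap: d = 60.622 mm → contributes +2 950 566 mm⁴
Total I = 9 860 930 mm⁴.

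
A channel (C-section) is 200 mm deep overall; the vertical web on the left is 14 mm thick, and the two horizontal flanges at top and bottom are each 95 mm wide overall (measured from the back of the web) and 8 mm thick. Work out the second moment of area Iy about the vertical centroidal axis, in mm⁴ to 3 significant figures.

Iy ≈ 2.75 × 10⁶ mm⁴

Split into non-overlapping primitives; take the origin at the lower-left of the bounding box.
Web: 14 × 200, A = 2 800 mm², x = 7 mm, Ī = 45 733 mm⁴.
Top flange (beyond web): 81 × 8, A = 648 mm², x = 54.5 mm, Ī = 354 294 mm⁴.
Bottom flange (beyond web): 81 × 8, A = 648 mm², x = 54.5 mm, Ī = 354 294 mm⁴.
Centroid: x̄ = ΣA·x / ΣA = 22.029 mm.
Transfer each piece to the vertical centroidal axis using Ī + A·d² with d = x − 22.029:
  web: d = -15.029 mm → contributes +678 197 mm⁴
  top flange (beyond web): d = 32.471 mm → contributes +1 037 511 mm⁴
  bottom flange (beyond web): d = 32.471 mm → contributes +1 037 511 mm⁴
Total I = 2 753 218 mm⁴.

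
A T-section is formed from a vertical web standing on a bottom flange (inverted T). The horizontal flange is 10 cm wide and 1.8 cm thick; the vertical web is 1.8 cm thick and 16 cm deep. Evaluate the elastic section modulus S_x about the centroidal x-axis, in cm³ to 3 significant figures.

S_x ≈ 131 cm³

Break the section into simple shapes (no overlaps), measuring from the bottom-left corner of the bounding box.
Flange: 10 × 1.8, A = 18 cm², y = 0.9 cm, Ī = 4.86 cm⁴.
Web: 1.8 × 16, A = 28.8 cm², y = 9.8 cm, Ī = 614.4 cm⁴.
Centroid: ȳ = ΣA·y / ΣA = 6.3769 cm.
Transfer each piece to the centroidal x-axis using Ī + A·d² with d = y − 6.3769:
  flange: d = -5.4769 cm → contributes +544.8 cm⁴
  web: d = 3.4231 cm → contributes +951.86 cm⁴
Total I = 1496.7 cm⁴.
Extreme fibre distance c = 11.423 cm; S = I/c = 131.02 cm³.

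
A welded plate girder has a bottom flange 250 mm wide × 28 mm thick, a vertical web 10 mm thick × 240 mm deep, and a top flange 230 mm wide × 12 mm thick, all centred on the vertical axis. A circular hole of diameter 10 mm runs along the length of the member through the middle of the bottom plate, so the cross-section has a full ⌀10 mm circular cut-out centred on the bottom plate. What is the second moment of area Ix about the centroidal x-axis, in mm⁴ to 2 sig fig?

Ix ≈ 1.5 × 10⁸ mm⁴

Decompose the section into non-overlapping parts with the origin at the bottom-left of its bounding rectangle.
Bottom plate: 250 × 28, A = 7 000 mm², y = 14 mm, Ī = 457 333 mm⁴.
Web plate: 10 × 240, A = 2 400 mm², y = 148 mm, Ī = 11 520 000 mm⁴.
Top plate: 230 × 12, A = 2 760 mm², y = 274 mm, Ī = 33 120 mm⁴.
Hole (subtracted): ⌀10, A = 78.54 mm², y = 14 mm, Ī = 490.9 mm⁴.
Centroid: ȳ = ΣA·y / ΣA = 100 mm.
Transfer each piece to the centroidal x-axis using Ī + A·d² with d = y − 100:
  bottom plate: d = -86.02 mm → contributes +52 248 711 mm⁴
  web plate: d = 47.98 mm → contributes +17 045 893 mm⁴
  top plate: d = 174 mm → contributes +83 579 424 mm⁴
  hole: d = -86.02 mm → contributes −581 589 mm⁴
Total I = 152 292 439 mm⁴.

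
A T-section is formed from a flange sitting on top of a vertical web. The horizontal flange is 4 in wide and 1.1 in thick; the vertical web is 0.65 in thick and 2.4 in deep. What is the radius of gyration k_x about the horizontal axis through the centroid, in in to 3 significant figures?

Break the section into simple shapes (no overlaps), measuring from the bottom-left corner of the bounding box.
Flange: 4 × 1.1, A = 4.4 in², y = 2.95 in, Ī = 0.44367 in⁴.
Web: 0.65 × 2.4, A = 1.56 in², y = 1.2 in, Ī = 0.7488 in⁴.
Centroid: ȳ = ΣA·y / ΣA = 2.4919 in.
Transfer each piece to the horizontal axis through the centroid using Ī + A·d² with d = y − 2.4919:
  flange: d = 0.45805 in → contributes +1.3668 in⁴
  web: d = -1.2919 in → contributes +3.3526 in⁴
Total I = 4.7195 in⁴.
Radius of gyration: k = √(I/A) = √(4.7195 / 5.96) = 0.88986 in.

k_x ≈ 0.890 in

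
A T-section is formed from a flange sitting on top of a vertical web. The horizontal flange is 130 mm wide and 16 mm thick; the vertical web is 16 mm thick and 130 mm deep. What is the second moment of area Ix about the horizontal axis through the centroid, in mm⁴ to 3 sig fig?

Split into non-overlapping primitives; take the origin at the lower-left of the bounding box.
Flange: 130 × 16, A = 2 080 mm², y = 138 mm, Ī = 44 373 mm⁴.
Web: 16 × 130, A = 2 080 mm², y = 65 mm, Ī = 2 929 333 mm⁴.
Centroid: ȳ = ΣA·y / ΣA = 101.5 mm.
Transfer each piece to the horizontal axis through the centroid using Ī + A·d² with d = y − 101.5:
  flange: d = 36.5 mm → contributes +2 815 453 mm⁴
  web: d = -36.5 mm → contributes +5 700 413 mm⁴
Total I = 8 515 867 mm⁴.

Ix ≈ 8.52 × 10⁶ mm⁴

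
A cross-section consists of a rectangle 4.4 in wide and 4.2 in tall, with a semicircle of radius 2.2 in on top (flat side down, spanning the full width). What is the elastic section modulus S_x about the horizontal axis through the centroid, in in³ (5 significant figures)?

S_x ≈ 23.220 in³

Treat the section as a set of non-overlapping primitives; coordinates are from the bounding-box lower-left.
Rectangular body: 4.4 × 4.2, A = 18.48 in², y = 2.1 in, Ī = 27.1656 in⁴.
Semicircular cap: semicircle r = 2.2, A = 7.602654 in², y = 5.133709 in, Ī = 2.571123 in⁴.
Centroid: ȳ = ΣA·y / ΣA = 2.984275 in.
Transfer each piece to the horizontal axis through the centroid using Ī + A·d² with d = y − 2.984275:
  rectangular body: d = -0.8842751 in → contributes +41.6159 in⁴
  semicircular cap: d = 2.149434 in → contributes +37.69589 in⁴
Total I = 79.31178 in⁴.
Extreme fibre distance c = 3.415725 in; S = I/c = 23.21961 in³.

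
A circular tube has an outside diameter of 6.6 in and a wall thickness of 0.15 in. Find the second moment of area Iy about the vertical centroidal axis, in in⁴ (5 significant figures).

Split into non-overlapping primitives; take the origin at the lower-left of the bounding box.
Outer circle: ⌀6.6, A = 34.21194 in², x = 3.3 in, Ī = 93.14202 in⁴.
Bore (subtracted): ⌀6.3, A = 31.17245 in², x = 3.3 in, Ī = 77.32717 in⁴.
By symmetry the centroid is at mid-width, x̄ = 3.3 in.
All pieces are centred on the vertical centroidal axis, so I = ΣĪ (holes subtracted) = 15.81485 in⁴.

Iy ≈ 15.815 in⁴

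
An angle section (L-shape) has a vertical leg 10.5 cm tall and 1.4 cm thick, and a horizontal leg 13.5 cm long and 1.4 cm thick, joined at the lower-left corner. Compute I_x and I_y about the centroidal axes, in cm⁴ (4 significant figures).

Treat the section as a set of non-overlapping primitives; coordinates are from the bounding-box lower-left.
Vertical leg: 1.4 × 10.5, A = 14.7 cm², y = 5.25 cm, Ī = 135.056 cm⁴.
Horizontal leg (remainder): 12.1 × 1.4, A = 16.94 cm², y = 0.7 cm, Ī = 2.76687 cm⁴.
Centroid: ȳ = ΣA·y / ΣA = 2.81394 cm.
Transfer each piece to the centroidal x-axis using Ī + A·d² with d = y − 2.81394:
  vertical leg: d = 2.43606 cm → contributes +222.292 cm⁴
  horizontal leg (remainder): d = -2.11394 cm → contributes +78.4672 cm⁴
Total I = 300.759 cm⁴.
For the y-axis: x̄ = 4.31394 cm.
Repeating about the centroidal y-axis gives I_y = 567.676 cm⁴.

I_x ≈ 300.8 cm⁴, I_y ≈ 567.7 cm⁴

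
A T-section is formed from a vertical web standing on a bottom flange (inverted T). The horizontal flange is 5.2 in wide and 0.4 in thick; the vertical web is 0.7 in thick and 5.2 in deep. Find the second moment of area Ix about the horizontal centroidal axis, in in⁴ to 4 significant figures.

Break the section into simple shapes (no overlaps), measuring from the bottom-left corner of the bounding box.
Flange: 5.2 × 0.4, A = 2.08 in², y = 0.2 in, Ī = 0.0277333 in⁴.
Web: 0.7 × 5.2, A = 3.64 in², y = 3 in, Ī = 8.20213 in⁴.
Centroid: ȳ = ΣA·y / ΣA = 1.98182 in.
Transfer each piece to the horizontal centroidal axis using Ī + A·d² with d = y − 1.98182:
  flange: d = -1.78182 in → contributes +6.63148 in⁴
  web: d = 1.01818 in → contributes +11.9757 in⁴
Total I = 18.6072 in⁴.

Ix ≈ 18.61 in⁴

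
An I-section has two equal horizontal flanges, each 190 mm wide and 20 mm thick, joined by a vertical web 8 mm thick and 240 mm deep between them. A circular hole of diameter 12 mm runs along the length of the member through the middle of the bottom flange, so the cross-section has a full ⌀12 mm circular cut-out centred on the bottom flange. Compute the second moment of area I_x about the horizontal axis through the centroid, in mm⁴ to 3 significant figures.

I_x ≈ 1.36 × 10⁸ mm⁴

Break the section into simple shapes (no overlaps), measuring from the bottom-left corner of the bounding box.
Bottom flange: 190 × 20, A = 3 800 mm², y = 10 mm, Ī = 126 667 mm⁴.
Web: 8 × 240, A = 1 920 mm², y = 140 mm, Ī = 9 216 000 mm⁴.
Top flange: 190 × 20, A = 3 800 mm², y = 270 mm, Ī = 126 667 mm⁴.
Hole (subtracted): ⌀12, A = 113.1 mm², y = 10 mm, Ī = 1017.9 mm⁴.
Centroid: ȳ = ΣA·y / ΣA = 141.56 mm.
Transfer each piece to the horizontal axis through the centroid using Ī + A·d² with d = y − 141.56:
  bottom flange: d = -131.56 mm → contributes +65 900 158 mm⁴
  web: d = -1.563 mm → contributes +9 220 690 mm⁴
  top flange: d = 128.44 mm → contributes +62 811 741 mm⁴
  hole: d = -131.56 mm → contributes −1 958 599 mm⁴
Total I = 135 973 991 mm⁴.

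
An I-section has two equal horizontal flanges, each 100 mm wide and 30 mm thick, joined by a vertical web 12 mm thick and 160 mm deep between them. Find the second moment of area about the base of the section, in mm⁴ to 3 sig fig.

I_base ≈ 1.55 × 10⁸ mm⁴

Break the section into simple shapes (no overlaps), measuring from the bottom-left corner of the bounding box.
Bottom flange: 100 × 30, A = 3 000 mm², y = 15 mm, Ī = 225 000 mm⁴.
Web: 12 × 160, A = 1 920 mm², y = 110 mm, Ī = 4 096 000 mm⁴.
Top flange: 100 × 30, A = 3 000 mm², y = 205 mm, Ī = 225 000 mm⁴.
Transfer each piece to the bottom edge using Ī + A·d² with d = y − 0:
  bottom flange: d = 15 mm → contributes +900 000 mm⁴
  web: d = 110 mm → contributes +27 328 000 mm⁴
  top flange: d = 205 mm → contributes +126 300 000 mm⁴
Total I = 154 528 000 mm⁴.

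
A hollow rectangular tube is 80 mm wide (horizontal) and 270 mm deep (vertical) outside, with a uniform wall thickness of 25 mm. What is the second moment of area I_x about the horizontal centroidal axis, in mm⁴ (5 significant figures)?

Split into non-overlapping primitives; take the origin at the lower-left of the bounding box.
Outer rectangle: 80 × 270, A = 21 600 mm², y = 135 mm, Ī = 131 220 000 mm⁴.
Inner void (subtracted): 30 × 220, A = 6 600 mm², y = 135 mm, Ī = 26 620 000 mm⁴.
By symmetry the centroid is at mid-height, ȳ = 135 mm.
All pieces are centred on the horizontal centroidal axis, so I = ΣĪ (holes subtracted) = 104 600 000 mm⁴.

I_x ≈ 1.0460 × 10⁸ mm⁴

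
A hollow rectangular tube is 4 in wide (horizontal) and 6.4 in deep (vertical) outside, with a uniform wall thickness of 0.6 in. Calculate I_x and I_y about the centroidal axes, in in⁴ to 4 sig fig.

I_x ≈ 54.57 in⁴, I_y ≈ 24.62 in⁴

Decompose the section into non-overlapping parts with the origin at the bottom-left of its bounding rectangle.
Outer rectangle: 4 × 6.4, A = 25.6 in², y = 3.2 in, Ī = 87.3813 in⁴.
Inner void (subtracted): 2.8 × 5.2, A = 14.56 in², y = 3.2 in, Ī = 32.8085 in⁴.
By symmetry the centroid is at mid-height, ȳ = 3.2 in.
All pieces are centred on the centroidal x-axis, so I = ΣĪ (holes subtracted) = 54.5728 in⁴.
Repeating about the centroidal y-axis gives I_y = 24.6208 in⁴.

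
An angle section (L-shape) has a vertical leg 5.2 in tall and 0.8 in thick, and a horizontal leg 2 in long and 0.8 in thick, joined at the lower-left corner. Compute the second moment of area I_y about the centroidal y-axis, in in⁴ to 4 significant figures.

Break the section into simple shapes (no overlaps), measuring from the bottom-left corner of the bounding box.
Vertical leg: 0.8 × 5.2, A = 4.16 in², x = 0.4 in, Ī = 0.221867 in⁴.
Horizontal leg (remainder): 1.2 × 0.8, A = 0.96 in², x = 1.4 in, Ī = 0.1152 in⁴.
Centroid: x̄ = ΣA·x / ΣA = 0.5875 in.
Transfer each piece to the centroidal y-axis using Ī + A·d² with d = x − 0.5875:
  vertical leg: d = -0.1875 in → contributes +0.368117 in⁴
  horizontal leg (remainder): d = 0.8125 in → contributes +0.74895 in⁴
Total I = 1.11707 in⁴.

I_y ≈ 1.117 in⁴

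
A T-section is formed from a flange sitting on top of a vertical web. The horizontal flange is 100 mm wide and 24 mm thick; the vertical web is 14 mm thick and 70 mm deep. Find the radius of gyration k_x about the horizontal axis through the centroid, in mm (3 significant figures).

k_x ≈ 24.6 mm

Treat the section as a set of non-overlapping primitives; coordinates are from the bounding-box lower-left.
Flange: 100 × 24, A = 2 400 mm², y = 82 mm, Ī = 115 200 mm⁴.
Web: 14 × 70, A = 980 mm², y = 35 mm, Ī = 400 167 mm⁴.
Centroid: ȳ = ΣA·y / ΣA = 68.373 mm.
Transfer each piece to the horizontal axis through the centroid using Ī + A·d² with d = y − 68.373:
  flange: d = 13.627 mm → contributes +560 883 mm⁴
  web: d = -33.373 mm → contributes +1 491 634 mm⁴
Total I = 2 052 517 mm⁴.
Radius of gyration: k = √(I/A) = √(2 052 517 / 3 380) = 24.643 mm.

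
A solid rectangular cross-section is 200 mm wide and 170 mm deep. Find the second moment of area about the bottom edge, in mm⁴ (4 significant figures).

The section: 200 × 170, A = 34 000 mm², y = 85 mm, Ī = 81 883 333 mm⁴.
Transfer it to a horizontal axis along the bottom face using Ī + A·d² with d = y − 0:
  the section: d = 85 mm → contributes +327 533 333 mm⁴
Total I = 327 533 333 mm⁴.

I_base ≈ 3.275 × 10⁸ mm⁴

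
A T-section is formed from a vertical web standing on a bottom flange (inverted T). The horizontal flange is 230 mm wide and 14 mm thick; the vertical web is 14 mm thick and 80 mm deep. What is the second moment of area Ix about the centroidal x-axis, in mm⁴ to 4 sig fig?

Ix ≈ 2.486 × 10⁶ mm⁴

Treat the section as a set of non-overlapping primitives; coordinates are from the bounding-box lower-left.
Flange: 230 × 14, A = 3 220 mm², y = 7 mm, Ī = 52593.3 mm⁴.
Web: 14 × 80, A = 1 120 mm², y = 54 mm, Ī = 597 333 mm⁴.
Centroid: ȳ = ΣA·y / ΣA = 19.129 mm.
Transfer each piece to the centroidal x-axis using Ī + A·d² with d = y − 19.129:
  flange: d = -12.129 mm → contributes +526 299 mm⁴
  web: d = 34.871 mm → contributes +1 959 236 mm⁴
Total I = 2 485 534 mm⁴.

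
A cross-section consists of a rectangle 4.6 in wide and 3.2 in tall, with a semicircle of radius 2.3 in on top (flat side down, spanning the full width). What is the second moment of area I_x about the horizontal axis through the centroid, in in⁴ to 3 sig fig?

I_x ≈ 50.9 in⁴

Split into non-overlapping primitives; take the origin at the lower-left of the bounding box.
Rectangular body: 4.6 × 3.2, A = 14.72 in², y = 1.6 in, Ī = 12.561 in⁴.
Semicircular cap: semicircle r = 2.3, A = 8.3095 in², y = 4.1762 in, Ī = 3.0714 in⁴.
Centroid: ȳ = ΣA·y / ΣA = 2.5295 in.
Transfer each piece to the horizontal axis through the centroid using Ī + A·d² with d = y − 2.5295:
  rectangular body: d = -0.92953 in → contributes +25.279 in⁴
  semicircular cap: d = 1.6466 in → contributes +25.602 in⁴
Total I = 50.881 in⁴.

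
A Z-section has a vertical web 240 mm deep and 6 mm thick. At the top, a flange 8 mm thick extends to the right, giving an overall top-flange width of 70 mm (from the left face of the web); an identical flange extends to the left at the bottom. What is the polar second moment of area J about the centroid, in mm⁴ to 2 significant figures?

J ≈ 2.2 × 10⁷ mm⁴

Break the section into simple shapes (no overlaps), measuring from the bottom-left corner of the bounding box.
Web: 6 × 240, A = 1 440 mm², y = 120 mm, Ī = 6 912 000 mm⁴.
Top flange (beyond web): 64 × 8, A = 512 mm², y = 236 mm, Ī = 2 731 mm⁴.
Bottom flange (beyond web): 64 × 8, A = 512 mm², y = 4 mm, Ī = 2 731 mm⁴.
Centroid: ȳ = ΣA·y / ΣA = 120 mm.
Transfer each piece to the centroidal x-axis using Ī + A·d² with d = y − 120:
  web: d = 0 mm → contributes +6 912 000 mm⁴
  top flange (beyond web): d = 116 mm → contributes +6 892 203 mm⁴
  bottom flange (beyond web): d = -116 mm → contributes +6 892 203 mm⁴
Total I = 20 696 405 mm⁴.
For the y-axis: x̄ = 67 mm.
Repeating about the centroidal y-axis gives I_y = 1 608 245 mm⁴.
Polar second moment: J = I_x + I_y = 22 304 651 mm⁴.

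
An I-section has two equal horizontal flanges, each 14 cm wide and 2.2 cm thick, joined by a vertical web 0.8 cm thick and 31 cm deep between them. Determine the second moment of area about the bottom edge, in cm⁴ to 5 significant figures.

I_base ≈ 4.6054 × 10⁴ cm⁴

Decompose the section into non-overlapping parts with the origin at the bottom-left of its bounding rectangle.
Bottom flange: 14 × 2.2, A = 30.8 cm², y = 1.1 cm, Ī = 12.42267 cm⁴.
Web: 0.8 × 31, A = 24.8 cm², y = 17.7 cm, Ī = 1986.067 cm⁴.
Top flange: 14 × 2.2, A = 30.8 cm², y = 34.3 cm, Ī = 12.42267 cm⁴.
Transfer each piece to the base of the section using Ī + A·d² with d = y − 0:
  bottom flange: d = 1.1 cm → contributes +49.69067 cm⁴
  web: d = 17.7 cm → contributes +9755.659 cm⁴
  top flange: d = 34.3 cm → contributes +36248.31 cm⁴
Total I = 46053.66 cm⁴.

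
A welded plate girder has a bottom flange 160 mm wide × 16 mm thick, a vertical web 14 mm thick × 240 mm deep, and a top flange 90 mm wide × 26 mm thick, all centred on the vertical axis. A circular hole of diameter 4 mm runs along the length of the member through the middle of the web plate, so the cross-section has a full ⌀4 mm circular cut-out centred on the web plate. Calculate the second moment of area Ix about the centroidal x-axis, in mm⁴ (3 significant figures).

Ix ≈ 9.96 × 10⁷ mm⁴

Split into non-overlapping primitives; take the origin at the lower-left of the bounding box.
Bottom plate: 160 × 16, A = 2 560 mm², y = 8 mm, Ī = 54 613 mm⁴.
Web plate: 14 × 240, A = 3 360 mm², y = 136 mm, Ī = 16 128 000 mm⁴.
Top plate: 90 × 26, A = 2 340 mm², y = 269 mm, Ī = 131 820 mm⁴.
Hole (subtracted): ⌀4, A = 12.566 mm², y = 136 mm, Ī = 12.566 mm⁴.
Centroid: ȳ = ΣA·y / ΣA = 134 mm.
Transfer each piece to the centroidal x-axis using Ī + A·d² with d = y − 134:
  bottom plate: d = -126 mm → contributes +40 699 901 mm⁴
  web plate: d = 1.9958 mm → contributes +16 141 383 mm⁴
  top plate: d = 135 mm → contributes +42 775 649 mm⁴
  hole: d = 1.9958 mm → contributes −62.62 mm⁴
Total I = 99 616 870 mm⁴.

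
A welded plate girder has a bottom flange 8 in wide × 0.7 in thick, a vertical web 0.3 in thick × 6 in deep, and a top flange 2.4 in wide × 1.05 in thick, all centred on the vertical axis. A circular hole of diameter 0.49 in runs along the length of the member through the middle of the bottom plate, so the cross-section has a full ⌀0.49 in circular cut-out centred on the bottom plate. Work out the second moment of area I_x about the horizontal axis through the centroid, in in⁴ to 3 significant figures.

Treat the section as a set of non-overlapping primitives; coordinates are from the bounding-box lower-left.
Bottom plate: 8 × 0.7, A = 5.6 in², y = 0.35 in, Ī = 0.22867 in⁴.
Web plate: 0.3 × 6, A = 1.8 in², y = 3.7 in, Ī = 5.4 in⁴.
Top plate: 2.4 × 1.05, A = 2.52 in², y = 7.225 in, Ī = 0.23153 in⁴.
Hole (subtracted): ⌀0.49, A = 0.18857 in², y = 0.35 in, Ī = 0.0028298 in⁴.
Centroid: ȳ = ΣA·y / ΣA = 2.75 in.
Transfer each piece to the horizontal axis through the centroid using Ī + A·d² with d = y − 2.75:
  bottom plate: d = -2.4 in → contributes +32.484 in⁴
  web plate: d = 0.95004 in → contributes +7.0246 in⁴
  top plate: d = 4.475 in → contributes +50.697 in⁴
  hole: d = -2.4 in → contributes −1.089 in⁴
Total I = 89.116 in⁴.

I_x ≈ 89.1 in⁴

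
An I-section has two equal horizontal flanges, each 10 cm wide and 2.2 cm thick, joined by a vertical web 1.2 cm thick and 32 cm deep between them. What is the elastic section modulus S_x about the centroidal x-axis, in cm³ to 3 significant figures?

Break the section into simple shapes (no overlaps), measuring from the bottom-left corner of the bounding box.
Bottom flange: 10 × 2.2, A = 22 cm², y = 1.1 cm, Ī = 8.8733 cm⁴.
Web: 1.2 × 32, A = 38.4 cm², y = 18.2 cm, Ī = 3276.8 cm⁴.
Top flange: 10 × 2.2, A = 22 cm², y = 35.3 cm, Ī = 8.8733 cm⁴.
By symmetry the centroid is at mid-height, ȳ = 18.2 cm.
Transfer each piece to the centroidal x-axis using Ī + A·d² with d = y − 18.2:
  bottom flange: d = -17.1 cm → contributes +6441.9 cm⁴
  web: d = 0 cm → contributes +3276.8 cm⁴
  top flange: d = 17.1 cm → contributes +6441.9 cm⁴
Total I = 16 161 cm⁴.
Extreme fibre distance c = 18.2 cm; S = I/c = 887.94 cm³.

S_x ≈ 888 cm³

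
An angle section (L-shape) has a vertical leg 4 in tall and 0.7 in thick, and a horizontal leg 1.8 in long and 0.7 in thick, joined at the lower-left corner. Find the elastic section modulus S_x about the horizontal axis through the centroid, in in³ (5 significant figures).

S_x ≈ 2.2959 in³

Decompose the section into non-overlapping parts with the origin at the bottom-left of its bounding rectangle.
Vertical leg: 0.7 × 4, A = 2.8 in², y = 2 in, Ī = 3.733333 in⁴.
Horizontal leg (remainder): 1.1 × 0.7, A = 0.77 in², y = 0.35 in, Ī = 0.03144167 in⁴.
Centroid: ȳ = ΣA·y / ΣA = 1.644118 in.
Transfer each piece to the horizontal axis through the centroid using Ī + A·d² with d = y − 1.644118:
  vertical leg: d = 0.3558824 in → contributes +4.08796 in⁴
  horizontal leg (remainder): d = -1.294118 in → contributes +1.320992 in⁴
Total I = 5.408951 in⁴.
Extreme fibre distance c = 2.355882 in; S = I/c = 2.295934 in³.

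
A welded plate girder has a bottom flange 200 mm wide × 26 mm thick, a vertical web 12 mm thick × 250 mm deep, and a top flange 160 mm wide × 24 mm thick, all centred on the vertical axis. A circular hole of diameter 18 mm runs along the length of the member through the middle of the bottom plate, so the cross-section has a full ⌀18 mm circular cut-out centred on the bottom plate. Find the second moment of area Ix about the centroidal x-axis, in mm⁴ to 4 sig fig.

Ix ≈ 1.803 × 10⁸ mm⁴

Break the section into simple shapes (no overlaps), measuring from the bottom-left corner of the bounding box.
Bottom plate: 200 × 26, A = 5 200 mm², y = 13 mm, Ī = 292 933 mm⁴.
Web plate: 12 × 250, A = 3 000 mm², y = 151 mm, Ī = 15 625 000 mm⁴.
Top plate: 160 × 24, A = 3 840 mm², y = 288 mm, Ī = 184 320 mm⁴.
Hole (subtracted): ⌀18, A = 254.469 mm², y = 13 mm, Ī = 5 153 mm⁴.
Centroid: ȳ = ΣA·y / ΣA = 137.729 mm.
Transfer each piece to the centroidal x-axis using Ī + A·d² with d = y − 137.729:
  bottom plate: d = -124.729 mm → contributes +81 191 291 mm⁴
  web plate: d = 13.2708 mm → contributes +16 153 341 mm⁴
  top plate: d = 150.271 mm → contributes +86 896 549 mm⁴
  hole: d = -124.729 mm → contributes −3 964 023 mm⁴
Total I = 180 277 158 mm⁴.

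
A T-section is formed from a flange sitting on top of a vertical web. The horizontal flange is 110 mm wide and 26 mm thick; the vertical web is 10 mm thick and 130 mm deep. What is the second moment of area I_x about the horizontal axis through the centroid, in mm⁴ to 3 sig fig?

I_x ≈ 7.43 × 10⁶ mm⁴

Decompose the section into non-overlapping parts with the origin at the bottom-left of its bounding rectangle.
Flange: 110 × 26, A = 2 860 mm², y = 143 mm, Ī = 161 113 mm⁴.
Web: 10 × 130, A = 1 300 mm², y = 65 mm, Ī = 1 830 833 mm⁴.
Centroid: ȳ = ΣA·y / ΣA = 118.63 mm.
Transfer each piece to the horizontal axis through the centroid using Ī + A·d² with d = y − 118.63:
  flange: d = 24.375 mm → contributes +1 860 356 mm⁴
  web: d = -53.625 mm → contributes +5 569 166 mm⁴
Total I = 7 429 522 mm⁴.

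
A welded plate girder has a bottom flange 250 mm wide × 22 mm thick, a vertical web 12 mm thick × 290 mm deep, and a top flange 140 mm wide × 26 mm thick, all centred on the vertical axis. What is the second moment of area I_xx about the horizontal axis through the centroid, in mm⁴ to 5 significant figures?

Break the section into simple shapes (no overlaps), measuring from the bottom-left corner of the bounding box.
Bottom plate: 250 × 22, A = 5 500 mm², y = 11 mm, Ī = 221833.3 mm⁴.
Web plate: 12 × 290, A = 3 480 mm², y = 167 mm, Ī = 24 389 000 mm⁴.
Top plate: 140 × 26, A = 3 640 mm², y = 325 mm, Ī = 205053.3 mm⁴.
Centroid: ȳ = ΣA·y / ΣA = 144.5848 mm.
Transfer each piece to the horizontal axis through the centroid using Ī + A·d² with d = y − 144.5848:
  bottom plate: d = -133.5848 mm → contributes +98 368 756 mm⁴
  web plate: d = 22.41521 mm → contributes +26 137 498 mm⁴
  top plate: d = 180.4152 mm → contributes +118 685 777 mm⁴
Total I = 243 192 031 mm⁴.

I_xx ≈ 2.4319 × 10⁸ mm⁴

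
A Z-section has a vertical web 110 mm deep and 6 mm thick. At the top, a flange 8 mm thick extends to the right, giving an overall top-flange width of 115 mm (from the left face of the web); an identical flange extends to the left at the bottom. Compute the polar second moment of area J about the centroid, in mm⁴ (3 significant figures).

J ≈ 1.27 × 10⁷ mm⁴

Split into non-overlapping primitives; take the origin at the lower-left of the bounding box.
Web: 6 × 110, A = 660 mm², y = 55 mm, Ī = 665 500 mm⁴.
Top flange (beyond web): 109 × 8, A = 872 mm², y = 106 mm, Ī = 4650.7 mm⁴.
Bottom flange (beyond web): 109 × 8, A = 872 mm², y = 4 mm, Ī = 4650.7 mm⁴.
Centroid: ȳ = ΣA·y / ΣA = 55 mm.
Transfer each piece to the centroidal x-axis using Ī + A·d² with d = y − 55:
  web: d = 0 mm → contributes +665 500 mm⁴
  top flange (beyond web): d = 51 mm → contributes +2 272 723 mm⁴
  bottom flange (beyond web): d = -51 mm → contributes +2 272 723 mm⁴
Total I = 5 210 945 mm⁴.
For the y-axis: x̄ = 112 mm.
Repeating about the centroidal y-axis gives I_y = 7 494 785 mm⁴.
Polar second moment: J = I_x + I_y = 12 705 731 mm⁴.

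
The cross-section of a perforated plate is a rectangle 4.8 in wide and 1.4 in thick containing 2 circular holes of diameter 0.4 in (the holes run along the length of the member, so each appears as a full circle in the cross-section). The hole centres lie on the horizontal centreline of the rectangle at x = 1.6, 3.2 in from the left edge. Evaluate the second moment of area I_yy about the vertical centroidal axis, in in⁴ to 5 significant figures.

I_yy ≈ 12.739 in⁴

Break the section into simple shapes (no overlaps), measuring from the bottom-left corner of the bounding box.
Plate: 4.8 × 1.4, A = 6.72 in², x = 2.4 in, Ī = 12.9024 in⁴.
Hole 1 (subtracted): ⌀0.4, A = 0.1256637 in², x = 1.6 in, Ī = 0.001256637 in⁴.
Hole 2 (subtracted): ⌀0.4, A = 0.1256637 in², x = 3.2 in, Ī = 0.001256637 in⁴.
By symmetry the centroid is at mid-width, x̄ = 2.4 in.
Transfer each piece to the vertical centroidal axis using Ī + A·d² with d = x − 2.4:
  plate: d = 0 in → contributes +12.9024 in⁴
  hole 1: d = -0.8 in → contributes −0.08168141 in⁴
  hole 2: d = 0.8 in → contributes −0.08168141 in⁴
Total I = 12.73904 in⁴.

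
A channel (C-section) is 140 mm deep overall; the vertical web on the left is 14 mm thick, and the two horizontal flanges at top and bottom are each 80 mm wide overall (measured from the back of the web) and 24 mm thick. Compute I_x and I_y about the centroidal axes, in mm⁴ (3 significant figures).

Decompose the section into non-overlapping parts with the origin at the bottom-left of its bounding rectangle.
Web: 14 × 140, A = 1 960 mm², y = 70 mm, Ī = 3 201 333 mm⁴.
Top flange (beyond web): 66 × 24, A = 1 584 mm², y = 128 mm, Ī = 76 032 mm⁴.
Bottom flange (beyond web): 66 × 24, A = 1 584 mm², y = 12 mm, Ī = 76 032 mm⁴.
By symmetry the centroid is at mid-height, ȳ = 70 mm.
Transfer each piece to the centroidal x-axis using Ī + A·d² with d = y − 70:
  web: d = 0 mm → contributes +3 201 333 mm⁴
  top flange (beyond web): d = 58 mm → contributes +5 404 608 mm⁴
  bottom flange (beyond web): d = -58 mm → contributes +5 404 608 mm⁴
Total I = 14 010 549 mm⁴.
For the y-axis: x̄ = 31.711 mm.
Repeating about the centroidal y-axis gives I_y = 3 119 370 mm⁴.

I_x ≈ 1.40 × 10⁷ mm⁴, I_y ≈ 3.12 × 10⁶ mm⁴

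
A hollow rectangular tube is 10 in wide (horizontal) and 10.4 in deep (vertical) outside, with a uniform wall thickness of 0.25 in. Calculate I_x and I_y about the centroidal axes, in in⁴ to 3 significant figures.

Decompose the section into non-overlapping parts with the origin at the bottom-left of its bounding rectangle.
Outer rectangle: 10 × 10.4, A = 104 in², y = 5.2 in, Ī = 937.39 in⁴.
Inner void (subtracted): 9.5 × 9.9, A = 94.05 in², y = 5.2 in, Ī = 768.15 in⁴.
By symmetry the centroid is at mid-height, ȳ = 5.2 in.
All pieces are centred on the centroidal x-axis, so I = ΣĪ (holes subtracted) = 169.23 in⁴.
Repeating about the centroidal y-axis gives I_y = 159.33 in⁴.

I_x ≈ 169 in⁴, I_y ≈ 159 in⁴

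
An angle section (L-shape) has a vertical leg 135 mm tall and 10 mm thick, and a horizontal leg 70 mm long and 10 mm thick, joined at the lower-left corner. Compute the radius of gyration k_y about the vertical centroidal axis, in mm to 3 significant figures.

Treat the section as a set of non-overlapping primitives; coordinates are from the bounding-box lower-left.
Vertical leg: 10 × 135, A = 1 350 mm², x = 5 mm, Ī = 11 250 mm⁴.
Horizontal leg (remainder): 60 × 10, A = 600 mm², x = 40 mm, Ī = 180 000 mm⁴.
Centroid: x̄ = ΣA·x / ΣA = 15.769 mm.
Transfer each piece to the vertical centroidal axis using Ī + A·d² with d = x − 15.769:
  vertical leg: d = -10.769 mm → contributes +167 818 mm⁴
  horizontal leg (remainder): d = 24.231 mm → contributes +532 278 mm⁴
Total I = 700 096 mm⁴.
Radius of gyration: k = √(I/A) = √(700 096 / 1 950) = 18.948 mm.

k_y ≈ 18.9 mm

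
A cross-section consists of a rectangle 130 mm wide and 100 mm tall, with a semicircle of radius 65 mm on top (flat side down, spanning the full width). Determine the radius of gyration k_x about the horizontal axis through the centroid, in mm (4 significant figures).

Break the section into simple shapes (no overlaps), measuring from the bottom-left corner of the bounding box.
Rectangular body: 130 × 100, A = 13 000 mm², y = 50 mm, Ī = 10 833 333 mm⁴.
Semicircular cap: semicircle r = 65, A = 6636.61 mm², y = 127.587 mm, Ī = 1 959 230 mm⁴.
Centroid: ȳ = ΣA·y / ΣA = 76.2221 mm.
Transfer each piece to the horizontal axis through the centroid using Ī + A·d² with d = y − 76.2221:
  rectangular body: d = -26.2221 mm → contributes +19 772 142 mm⁴
  semicircular cap: d = 51.3647 mm → contributes +19 468 837 mm⁴
Total I = 39 240 978 mm⁴.
Radius of gyration: k = √(I/A) = √(39 240 978 / 19636.6) = 44.703 mm.

k_x ≈ 44.70 mm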